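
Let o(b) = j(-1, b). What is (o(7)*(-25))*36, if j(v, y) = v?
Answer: 900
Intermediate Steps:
o(b) = -1
(o(7)*(-25))*36 = -1*(-25)*36 = 25*36 = 900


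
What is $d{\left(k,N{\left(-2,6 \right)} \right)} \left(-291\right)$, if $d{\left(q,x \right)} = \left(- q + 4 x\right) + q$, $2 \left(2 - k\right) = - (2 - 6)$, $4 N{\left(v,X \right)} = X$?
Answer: $-1746$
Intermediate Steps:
$N{\left(v,X \right)} = \frac{X}{4}$
$k = 0$ ($k = 2 - \frac{\left(-1\right) \left(2 - 6\right)}{2} = 2 - \frac{\left(-1\right) \left(-4\right)}{2} = 2 - 2 = 0$)
$d{\left(q,x \right)} = 4 x$
$d{\left(k,N{\left(-2,6 \right)} \right)} \left(-291\right) = 4 \cdot \frac{1}{4} \cdot 6 \left(-291\right) = 4 \cdot \frac{3}{2} \left(-291\right) = 6 \left(-291\right) = -1746$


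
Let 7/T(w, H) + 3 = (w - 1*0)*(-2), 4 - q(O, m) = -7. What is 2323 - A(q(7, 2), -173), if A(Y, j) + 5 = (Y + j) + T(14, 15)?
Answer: 77197/31 ≈ 2490.2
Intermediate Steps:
q(O, m) = 11 (q(O, m) = 4 - 1*(-7) = 4 + 7 = 11)
T(w, H) = 7/(-3 - 2*w) (T(w, H) = 7/(-3 + (w - 1*0)*(-2)) = 7/(-3 + (w + 0)*(-2)) = 7/(-3 + w*(-2)) = 7/(-3 - 2*w))
A(Y, j) = -162/31 + Y + j (A(Y, j) = -5 + ((Y + j) - 7/(3 + 2*14)) = -5 + ((Y + j) - 7/(3 + 28)) = -5 + ((Y + j) - 7/31) = -5 + (-7/31 + Y + j) = -162/31 + Y + j)
2323 - A(q(7, 2), -173) = 2323 - (-162/31 + 11 - 173) = 2323 - 1*(-5184/31) = 2323 + 5184/31 = 77197/31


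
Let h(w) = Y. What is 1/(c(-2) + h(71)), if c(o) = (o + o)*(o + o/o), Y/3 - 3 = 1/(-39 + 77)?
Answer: 38/497 ≈ 0.076459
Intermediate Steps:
Y = 345/38 (Y = 9 + 3/(-39 + 77) = 9 + 3/38 = 345/38 ≈ 9.0789)
h(w) = 345/38
c(o) = 2*o*(1 + o) (c(o) = (2*o)*(o + 1) = (2*o)*(1 + o) = 2*o*(1 + o))
1/(c(-2) + h(71)) = 1/(2*(-2)*(1 - 2) + 345/38) = 1/(2*(-2)*(-1) + 345/38) = 1/(4 + 345/38) = 1/(497/38) = 38/497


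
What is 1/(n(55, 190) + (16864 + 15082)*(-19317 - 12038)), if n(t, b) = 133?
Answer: -1/1001666697 ≈ -9.9834e-10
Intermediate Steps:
1/(n(55, 190) + (16864 + 15082)*(-19317 - 12038)) = 1/(133 + (16864 + 15082)*(-19317 - 12038)) = 1/(133 + 31946*(-31355)) = 1/(133 - 1001666830) = 1/(-1001666697) = -1/1001666697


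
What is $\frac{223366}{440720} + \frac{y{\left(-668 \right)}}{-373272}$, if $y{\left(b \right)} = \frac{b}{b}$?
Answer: $\frac{651373694}{1285222155} \approx 0.50682$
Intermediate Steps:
$y{\left(b \right)} = 1$
$\frac{223366}{440720} + \frac{y{\left(-668 \right)}}{-373272} = \frac{223366}{440720} + 1 \frac{1}{-373272} = 223366 \cdot \frac{1}{440720} + 1 \left(- \frac{1}{373272}\right) = \frac{111683}{220360} - \frac{1}{373272} = \frac{651373694}{1285222155}$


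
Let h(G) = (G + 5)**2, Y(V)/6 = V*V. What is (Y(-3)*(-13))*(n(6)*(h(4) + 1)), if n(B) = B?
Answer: -345384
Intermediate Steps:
Y(V) = 6*V**2 (Y(V) = 6*(V*V) = 6*V**2)
h(G) = (5 + G)**2
(Y(-3)*(-13))*(n(6)*(h(4) + 1)) = ((6*(-3)**2)*(-13))*(6*((5 + 4)**2 + 1)) = ((6*9)*(-13))*(6*(9**2 + 1)) = (54*(-13))*(6*(81 + 1)) = -4212*82 = -702*492 = -345384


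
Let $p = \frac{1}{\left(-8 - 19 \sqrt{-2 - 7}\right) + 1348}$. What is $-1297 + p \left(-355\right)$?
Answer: $- \frac{2333582853}{1798849} - \frac{20235 i}{1798849} \approx -1297.3 - 0.011249 i$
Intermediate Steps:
$p = \frac{1340 + 57 i}{1798849}$ ($p = \frac{1}{\left(-8 - 19 \sqrt{-9}\right) + 1348} = \frac{1}{\left(-8 - 19 \cdot 3 i\right) + 1348} = \frac{1}{\left(-8 - 57 i\right) + 1348} = \frac{1}{1340 - 57 i} = \frac{1340 + 57 i}{1798849} \approx 0.00074492 + 3.1687 \cdot 10^{-5} i$)
$-1297 + p \left(-355\right) = -1297 + \left(\frac{1340}{1798849} + \frac{57 i}{1798849}\right) \left(-355\right) = -1297 - \left(\frac{475700}{1798849} + \frac{20235 i}{1798849}\right) = - \frac{2333582853}{1798849} - \frac{20235 i}{1798849}$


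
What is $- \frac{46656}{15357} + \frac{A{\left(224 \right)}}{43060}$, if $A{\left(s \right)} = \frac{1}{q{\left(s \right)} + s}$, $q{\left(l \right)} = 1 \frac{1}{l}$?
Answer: $- \frac{8400496571896}{2765055518195} \approx -3.0381$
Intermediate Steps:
$q{\left(l \right)} = \frac{1}{l}$
$A{\left(s \right)} = \frac{1}{s + \frac{1}{s}}$ ($A{\left(s \right)} = \frac{1}{\frac{1}{s} + s} = \frac{1}{s + \frac{1}{s}}$)
$- \frac{46656}{15357} + \frac{A{\left(224 \right)}}{43060} = - \frac{46656}{15357} + \frac{224 \frac{1}{1 + 224^{2}}}{43060} = \left(-46656\right) \frac{1}{15357} + \frac{224}{1 + 50176} \cdot \frac{1}{43060} = - \frac{15552}{5119} + \frac{224}{50177} \cdot \frac{1}{43060} = - \frac{15552}{5119} + \frac{56}{540155405} = - \frac{8400496571896}{2765055518195}$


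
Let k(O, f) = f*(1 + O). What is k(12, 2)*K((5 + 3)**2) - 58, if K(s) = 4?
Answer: 46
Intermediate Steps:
k(12, 2)*K((5 + 3)**2) - 58 = (2*(1 + 12))*4 - 58 = (2*13)*4 - 58 = 26*4 - 58 = 104 - 58 = 46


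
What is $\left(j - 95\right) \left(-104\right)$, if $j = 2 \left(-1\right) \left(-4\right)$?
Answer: $9048$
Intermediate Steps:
$j = 8$ ($j = \left(-2\right) \left(-4\right) = 8$)
$\left(j - 95\right) \left(-104\right) = \left(8 - 95\right) \left(-104\right) = \left(-87\right) \left(-104\right) = 9048$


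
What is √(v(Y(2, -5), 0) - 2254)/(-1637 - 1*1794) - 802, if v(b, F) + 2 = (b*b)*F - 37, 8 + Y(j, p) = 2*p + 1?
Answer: -802 - I*√2293/3431 ≈ -802.0 - 0.013957*I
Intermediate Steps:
Y(j, p) = -7 + 2*p (Y(j, p) = -8 + (2*p + 1) = -8 + (1 + 2*p) = -7 + 2*p)
v(b, F) = -39 + F*b² (v(b, F) = -2 + ((b*b)*F - 37) = -2 + (b²*F - 37) = -2 + (F*b² - 37) = -2 + (-37 + F*b²) = -39 + F*b²)
√(v(Y(2, -5), 0) - 2254)/(-1637 - 1*1794) - 802 = √((-39 + 0*(-7 + 2*(-5))²) - 2254)/(-1637 - 1*1794) - 802 = √((-39 + 0*(-7 - 10)²) - 2254)/(-1637 - 1794) - 802 = √((-39 + 0*(-17)²) - 2254)/(-3431) - 802 = √((-39 + 0*289) - 2254)*(-1/3431) - 802 = √((-39 + 0) - 2254)*(-1/3431) - 802 = √(-39 - 2254)*(-1/3431) - 802 = √(-2293)*(-1/3431) - 802 = (I*√2293)*(-1/3431) - 802 = -I*√2293/3431 - 802 = -802 - I*√2293/3431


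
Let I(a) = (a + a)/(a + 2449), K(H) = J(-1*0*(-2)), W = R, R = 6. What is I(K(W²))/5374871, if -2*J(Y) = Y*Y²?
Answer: 0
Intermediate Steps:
W = 6
J(Y) = -Y³/2 (J(Y) = -Y*Y²/2 = -Y³/2)
K(H) = 0 (K(H) = -(-1*0*(-2))³/2 = -(0*(-2))³/2 = -½*0³ = -½*0 = 0)
I(a) = 2*a/(2449 + a) (I(a) = (2*a)/(2449 + a) = 2*a/(2449 + a))
I(K(W²))/5374871 = (2*0/(2449 + 0))/5374871 = (2*0/2449)*(1/5374871) = (2*0*(1/2449))*(1/5374871) = 0*(1/5374871) = 0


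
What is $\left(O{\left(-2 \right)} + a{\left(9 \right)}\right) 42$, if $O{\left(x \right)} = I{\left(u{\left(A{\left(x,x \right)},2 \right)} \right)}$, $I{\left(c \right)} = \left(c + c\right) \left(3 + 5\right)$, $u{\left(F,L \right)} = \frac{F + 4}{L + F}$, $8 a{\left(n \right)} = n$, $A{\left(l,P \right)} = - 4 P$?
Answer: $\frac{17073}{20} \approx 853.65$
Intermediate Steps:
$a{\left(n \right)} = \frac{n}{8}$
$u{\left(F,L \right)} = \frac{4 + F}{F + L}$
$I{\left(c \right)} = 16 c$ ($I{\left(c \right)} = 2 c 8 = 16 c$)
$O{\left(x \right)} = \frac{16 \left(4 - 4 x\right)}{2 - 4 x}$ ($O{\left(x \right)} = 16 \frac{4 - 4 x}{- 4 x + 2} = 16 \frac{4 - 4 x}{2 - 4 x} = \frac{16 \left(4 - 4 x\right)}{2 - 4 x}$)
$\left(O{\left(-2 \right)} + a{\left(9 \right)}\right) 42 = \left(\frac{32 \left(-1 - 2\right)}{-1 + 2 \left(-2\right)} + \frac{1}{8} \cdot 9\right) 42 = \left(32 \frac{1}{-1 - 4} \left(-3\right) + \frac{9}{8}\right) 42 = \left(32 \frac{1}{-5} \left(-3\right) + \frac{9}{8}\right) 42 = \left(32 \left(- \frac{1}{5}\right) \left(-3\right) + \frac{9}{8}\right) 42 = \left(\frac{96}{5} + \frac{9}{8}\right) 42 = \frac{813}{40} \cdot 42 = \frac{17073}{20}$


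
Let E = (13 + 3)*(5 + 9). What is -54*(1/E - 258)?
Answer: 1560357/112 ≈ 13932.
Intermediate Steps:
E = 224 (E = 16*14 = 224)
-54*(1/E - 258) = -54*(1/224 - 258) = -54*(-57791/224) = 1560357/112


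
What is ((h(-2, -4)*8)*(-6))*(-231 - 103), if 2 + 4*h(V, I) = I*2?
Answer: -40080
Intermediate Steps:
h(V, I) = -½ + I/2 (h(V, I) = -½ + (I*2)/4 = -½ + (2*I)/4 = -½ + I/2)
((h(-2, -4)*8)*(-6))*(-231 - 103) = (((-½ + (½)*(-4))*8)*(-6))*(-231 - 103) = (((-½ - 2)*8)*(-6))*(-334) = (-5/2*8*(-6))*(-334) = -20*(-6)*(-334) = 120*(-334) = -40080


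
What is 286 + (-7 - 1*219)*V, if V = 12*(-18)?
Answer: 49102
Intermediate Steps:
V = -216
286 + (-7 - 1*219)*V = 286 + (-7 - 1*219)*(-216) = 286 + (-7 - 219)*(-216) = 286 - 226*(-216) = 286 + 48816 = 49102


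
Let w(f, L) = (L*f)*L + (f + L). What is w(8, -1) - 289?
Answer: -274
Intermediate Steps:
w(f, L) = L + f + f*L² (w(f, L) = f*L² + (L + f) = L + f + f*L²)
w(8, -1) - 289 = (-1 + 8 + 8*(-1)²) - 289 = (-1 + 8 + 8*1) - 289 = (-1 + 8 + 8) - 289 = 15 - 289 = -274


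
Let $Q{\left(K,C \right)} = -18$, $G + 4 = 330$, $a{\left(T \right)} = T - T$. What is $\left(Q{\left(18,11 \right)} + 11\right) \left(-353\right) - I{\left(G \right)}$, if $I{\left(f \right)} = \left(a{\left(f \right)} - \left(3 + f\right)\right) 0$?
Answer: $2471$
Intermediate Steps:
$a{\left(T \right)} = 0$
$G = 326$ ($G = -4 + 330 = 326$)
$I{\left(f \right)} = 0$ ($I{\left(f \right)} = \left(0 - \left(3 + f\right)\right) 0 = \left(-3 - f\right) 0 = 0$)
$\left(Q{\left(18,11 \right)} + 11\right) \left(-353\right) - I{\left(G \right)} = \left(-18 + 11\right) \left(-353\right) - 0 = \left(-7\right) \left(-353\right) + 0 = 2471 + 0 = 2471$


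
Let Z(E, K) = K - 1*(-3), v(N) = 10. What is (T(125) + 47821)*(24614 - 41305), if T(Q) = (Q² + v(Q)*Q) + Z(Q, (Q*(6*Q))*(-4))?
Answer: 5179233991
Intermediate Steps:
Z(E, K) = 3 + K (Z(E, K) = K + 3 = 3 + K)
T(Q) = 3 - 23*Q² + 10*Q (T(Q) = (Q² + 10*Q) + (3 + (Q*(6*Q))*(-4)) = (Q² + 10*Q) + (3 + (6*Q²)*(-4)) = (Q² + 10*Q) + (3 - 24*Q²) = 3 - 23*Q² + 10*Q)
(T(125) + 47821)*(24614 - 41305) = ((3 - 23*125² + 10*125) + 47821)*(24614 - 41305) = ((3 - 23*15625 + 1250) + 47821)*(-16691) = ((3 - 359375 + 1250) + 47821)*(-16691) = (-358122 + 47821)*(-16691) = -310301*(-16691) = 5179233991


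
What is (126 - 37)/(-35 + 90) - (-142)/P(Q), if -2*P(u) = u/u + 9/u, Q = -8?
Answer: 125049/55 ≈ 2273.6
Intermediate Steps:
P(u) = -½ - 9/(2*u) (P(u) = -(u/u + 9/u)/2 = -(1 + 9/u)/2 = -½ - 9/(2*u))
(126 - 37)/(-35 + 90) - (-142)/P(Q) = (126 - 37)/(-35 + 90) - (-142)/((½)*(-9 - 1*(-8))/(-8)) = 89/55 - (-142)/((½)*(-⅛)*(-9 + 8)) = 89*(1/55) - (-142)/((½)*(-⅛)*(-1)) = 89/55 - (-142)/1/16 = 89/55 - (-142)*16 = 89/55 - 1*(-2272) = 89/55 + 2272 = 125049/55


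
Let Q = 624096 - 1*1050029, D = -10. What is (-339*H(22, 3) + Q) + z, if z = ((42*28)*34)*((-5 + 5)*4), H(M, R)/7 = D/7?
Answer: -422543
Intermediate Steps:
H(M, R) = -10 (H(M, R) = 7*(-10/7) = -10)
z = 0 (z = (1176*34)*(0*4) = 39984*0 = 0)
Q = -425933 (Q = 624096 - 1050029 = -425933)
(-339*H(22, 3) + Q) + z = (-339*(-10) - 425933) + 0 = (3390 - 425933) + 0 = -422543 + 0 = -422543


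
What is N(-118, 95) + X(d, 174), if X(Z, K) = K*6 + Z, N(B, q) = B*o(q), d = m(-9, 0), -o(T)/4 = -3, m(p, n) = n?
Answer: -372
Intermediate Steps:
o(T) = 12 (o(T) = -4*(-3) = 12)
d = 0
N(B, q) = 12*B (N(B, q) = B*12 = 12*B)
X(Z, K) = Z + 6*K (X(Z, K) = 6*K + Z = Z + 6*K)
N(-118, 95) + X(d, 174) = 12*(-118) + (0 + 6*174) = -1416 + (0 + 1044) = -1416 + 1044 = -372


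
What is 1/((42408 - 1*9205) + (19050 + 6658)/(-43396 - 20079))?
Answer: 63475/2107534717 ≈ 3.0118e-5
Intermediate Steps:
1/((42408 - 1*9205) + (19050 + 6658)/(-43396 - 20079)) = 1/((42408 - 9205) + 25708/(-63475)) = 1/(33203 + 25708*(-1/63475)) = 1/(33203 - 25708/63475) = 1/(2107534717/63475) = 63475/2107534717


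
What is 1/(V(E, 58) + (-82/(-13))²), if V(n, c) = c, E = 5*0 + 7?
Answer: 169/16526 ≈ 0.010226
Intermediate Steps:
E = 7 (E = 0 + 7 = 7)
1/(V(E, 58) + (-82/(-13))²) = 1/(58 + (-82/(-13))²) = 1/(58 + (-82*(-1/13))²) = 1/(58 + (82/13)²) = 1/(58 + 6724/169) = 1/(16526/169) = 169/16526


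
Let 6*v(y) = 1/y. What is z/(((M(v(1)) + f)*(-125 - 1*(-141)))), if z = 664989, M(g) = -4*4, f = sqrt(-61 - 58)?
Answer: -221663/125 - 221663*I*sqrt(119)/2000 ≈ -1773.3 - 1209.0*I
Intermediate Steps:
v(y) = 1/(6*y)
f = I*sqrt(119) (f = sqrt(-119) = I*sqrt(119) ≈ 10.909*I)
M(g) = -16
z/(((M(v(1)) + f)*(-125 - 1*(-141)))) = 664989/(((-16 + I*sqrt(119))*(-125 - 1*(-141)))) = 664989/(((-16 + I*sqrt(119))*(-125 + 141))) = 664989/(((-16 + I*sqrt(119))*16)) = 664989/(-256 + 16*I*sqrt(119))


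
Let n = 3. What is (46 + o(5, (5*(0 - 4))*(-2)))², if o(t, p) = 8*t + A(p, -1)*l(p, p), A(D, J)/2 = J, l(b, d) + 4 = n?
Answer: 7744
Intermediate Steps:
l(b, d) = -1 (l(b, d) = -4 + 3 = -1)
A(D, J) = 2*J
o(t, p) = 2 + 8*t (o(t, p) = 8*t + (2*(-1))*(-1) = 8*t - 2*(-1) = 8*t + 2 = 2 + 8*t)
(46 + o(5, (5*(0 - 4))*(-2)))² = (46 + (2 + 8*5))² = (46 + (2 + 40))² = (46 + 42)² = 88² = 7744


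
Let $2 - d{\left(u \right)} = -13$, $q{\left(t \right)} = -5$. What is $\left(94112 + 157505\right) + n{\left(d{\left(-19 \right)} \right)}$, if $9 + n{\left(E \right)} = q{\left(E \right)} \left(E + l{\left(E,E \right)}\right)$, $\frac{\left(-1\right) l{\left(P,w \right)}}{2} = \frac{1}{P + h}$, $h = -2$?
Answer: $\frac{3269939}{13} \approx 2.5153 \cdot 10^{5}$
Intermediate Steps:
$d{\left(u \right)} = 15$ ($d{\left(u \right)} = 2 - -13 = 2 + 13 = 15$)
$l{\left(P,w \right)} = - \frac{2}{-2 + P}$ ($l{\left(P,w \right)} = - \frac{2}{P - 2} = - \frac{2}{-2 + P}$)
$n{\left(E \right)} = -9 - 5 E + \frac{10}{-2 + E}$ ($n{\left(E \right)} = -9 - 5 \left(E - \frac{2}{-2 + E}\right) = -9 - \left(- \frac{10}{-2 + E} + 5 E\right) = -9 - 5 E + \frac{10}{-2 + E}$)
$\left(94112 + 157505\right) + n{\left(d{\left(-19 \right)} \right)} = \left(94112 + 157505\right) + \frac{28 + 15 - 5 \cdot 15^{2}}{-2 + 15} = 251617 + \frac{28 + 15 - 1125}{13} = 251617 + \frac{1}{13} \left(-1082\right) = 251617 - \frac{1082}{13} = \frac{3269939}{13}$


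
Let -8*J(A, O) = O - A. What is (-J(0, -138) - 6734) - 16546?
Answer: -93189/4 ≈ -23297.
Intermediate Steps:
J(A, O) = -O/8 + A/8 (J(A, O) = -(O - A)/8 = -O/8 + A/8)
(-J(0, -138) - 6734) - 16546 = (-(-1/8*(-138) + (1/8)*0) - 6734) - 16546 = (-(69/4 + 0) - 6734) - 16546 = (-1*69/4 - 6734) - 16546 = (-69/4 - 6734) - 16546 = -27005/4 - 16546 = -93189/4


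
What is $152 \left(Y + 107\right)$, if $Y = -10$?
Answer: $14744$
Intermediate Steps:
$152 \left(Y + 107\right) = 152 \left(-10 + 107\right) = 152 \cdot 97 = 14744$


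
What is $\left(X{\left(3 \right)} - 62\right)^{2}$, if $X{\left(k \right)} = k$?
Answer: $3481$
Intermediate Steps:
$\left(X{\left(3 \right)} - 62\right)^{2} = \left(3 - 62\right)^{2} = \left(-59\right)^{2} = 3481$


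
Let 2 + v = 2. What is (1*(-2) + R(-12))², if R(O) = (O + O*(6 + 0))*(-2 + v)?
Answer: 27556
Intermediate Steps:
v = 0 (v = -2 + 2 = 0)
R(O) = -14*O (R(O) = (O + O*(6 + 0))*(-2 + 0) = (O + O*6)*(-2) = (O + 6*O)*(-2) = (7*O)*(-2) = -14*O)
(1*(-2) + R(-12))² = (1*(-2) - 14*(-12))² = (-2 + 168)² = 166² = 27556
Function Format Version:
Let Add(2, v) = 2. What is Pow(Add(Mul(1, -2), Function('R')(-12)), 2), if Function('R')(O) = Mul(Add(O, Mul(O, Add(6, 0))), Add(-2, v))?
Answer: 27556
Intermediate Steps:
v = 0 (v = Add(-2, 2) = 0)
Function('R')(O) = Mul(-14, O) (Function('R')(O) = Mul(Add(O, Mul(O, Add(6, 0))), Add(-2, 0)) = Mul(Add(O, Mul(O, 6)), -2) = Mul(Add(O, Mul(6, O)), -2) = Mul(Mul(7, O), -2) = Mul(-14, O))
Pow(Add(Mul(1, -2), Function('R')(-12)), 2) = Pow(Add(Mul(1, -2), Mul(-14, -12)), 2) = Pow(Add(-2, 168), 2) = Pow(166, 2) = 27556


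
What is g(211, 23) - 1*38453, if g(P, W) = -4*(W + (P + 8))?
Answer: -39421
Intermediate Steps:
g(P, W) = -32 - 4*P - 4*W (g(P, W) = -4*(W + (8 + P)) = -4*(8 + P + W) = -32 - 4*P - 4*W)
g(211, 23) - 1*38453 = (-32 - 4*211 - 4*23) - 1*38453 = (-32 - 844 - 92) - 38453 = -968 - 38453 = -39421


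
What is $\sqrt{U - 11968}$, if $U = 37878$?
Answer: $\sqrt{25910} \approx 160.97$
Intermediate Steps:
$\sqrt{U - 11968} = \sqrt{37878 - 11968} = \sqrt{25910}$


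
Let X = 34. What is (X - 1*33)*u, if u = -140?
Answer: -140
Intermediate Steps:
(X - 1*33)*u = (34 - 1*33)*(-140) = (34 - 33)*(-140) = 1*(-140) = -140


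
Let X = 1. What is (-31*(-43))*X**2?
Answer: 1333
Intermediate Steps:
(-31*(-43))*X**2 = -31*(-43)*1**2 = 1333*1 = 1333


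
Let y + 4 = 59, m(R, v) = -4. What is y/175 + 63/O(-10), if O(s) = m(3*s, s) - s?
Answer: 757/70 ≈ 10.814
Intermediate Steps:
y = 55 (y = -4 + 59 = 55)
O(s) = -4 - s
y/175 + 63/O(-10) = 55/175 + 63/(-4 - 1*(-10)) = 55*(1/175) + 63/(-4 + 10) = 11/35 + 63/6 = 11/35 + 63*(⅙) = 11/35 + 21/2 = 757/70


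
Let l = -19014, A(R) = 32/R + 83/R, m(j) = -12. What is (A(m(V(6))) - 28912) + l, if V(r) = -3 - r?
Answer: -575227/12 ≈ -47936.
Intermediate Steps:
A(R) = 115/R
(A(m(V(6))) - 28912) + l = (115/(-12) - 28912) - 19014 = (115*(-1/12) - 28912) - 19014 = (-115/12 - 28912) - 19014 = -347059/12 - 19014 = -575227/12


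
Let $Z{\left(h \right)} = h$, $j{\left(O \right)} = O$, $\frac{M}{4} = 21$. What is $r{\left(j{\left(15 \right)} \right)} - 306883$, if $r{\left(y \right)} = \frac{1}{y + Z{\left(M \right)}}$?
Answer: $- \frac{30381416}{99} \approx -3.0688 \cdot 10^{5}$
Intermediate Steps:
$M = 84$ ($M = 4 \cdot 21 = 84$)
$r{\left(y \right)} = \frac{1}{84 + y}$ ($r{\left(y \right)} = \frac{1}{y + 84} = \frac{1}{84 + y}$)
$r{\left(j{\left(15 \right)} \right)} - 306883 = \frac{1}{84 + 15} - 306883 = \frac{1}{99} - 306883 = - \frac{30381416}{99}$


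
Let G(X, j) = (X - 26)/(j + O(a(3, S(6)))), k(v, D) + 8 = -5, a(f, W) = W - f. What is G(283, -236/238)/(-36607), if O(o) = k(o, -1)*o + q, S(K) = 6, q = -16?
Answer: 30583/243912441 ≈ 0.00012539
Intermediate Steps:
k(v, D) = -13 (k(v, D) = -8 - 5 = -13)
O(o) = -16 - 13*o (O(o) = -13*o - 16 = -16 - 13*o)
G(X, j) = (-26 + X)/(-55 + j) (G(X, j) = (X - 26)/(j + (-16 - 13*(6 - 1*3))) = (-26 + X)/(j + (-16 - 13*(6 - 3))) = (-26 + X)/(j + (-16 - 13*3)) = (-26 + X)/(j + (-16 - 39)) = (-26 + X)/(j - 55) = (-26 + X)/(-55 + j))
G(283, -236/238)/(-36607) = ((-26 + 283)/(-55 - 236/238))/(-36607) = (257/(-55 - 236*1/238))*(-1/36607) = (257/(-55 - 118/119))*(-1/36607) = (257/(-6663/119))*(-1/36607) = -119/6663*257*(-1/36607) = -30583/6663*(-1/36607) = 30583/243912441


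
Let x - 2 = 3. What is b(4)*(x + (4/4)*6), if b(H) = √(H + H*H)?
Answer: 22*√5 ≈ 49.193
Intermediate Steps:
b(H) = √(H + H²)
x = 5 (x = 2 + 3 = 5)
b(4)*(x + (4/4)*6) = √(4*(1 + 4))*(5 + (4/4)*6) = √(4*5)*(5 + (4*(¼))*6) = √20*(5 + 1*6) = (2*√5)*(5 + 6) = (2*√5)*11 = 22*√5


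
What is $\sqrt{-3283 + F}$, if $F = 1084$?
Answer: $i \sqrt{2199} \approx 46.893 i$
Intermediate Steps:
$\sqrt{-3283 + F} = \sqrt{-3283 + 1084} = \sqrt{-2199} = i \sqrt{2199}$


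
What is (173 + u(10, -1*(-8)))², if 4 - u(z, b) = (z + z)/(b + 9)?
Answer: 8934121/289 ≈ 30914.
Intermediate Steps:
u(z, b) = 4 - 2*z/(9 + b) (u(z, b) = 4 - (z + z)/(b + 9) = 4 - 2*z/(9 + b))
(173 + u(10, -1*(-8)))² = (173 + 2*(18 - 1*10 + 2*(-1*(-8)))/(9 - 1*(-8)))² = (173 + 2*(18 - 10 + 2*8)/(9 + 8))² = (173 + 2*(18 - 10 + 16)/17)² = (173 + 2*(1/17)*24)² = (173 + 48/17)² = (2989/17)² = 8934121/289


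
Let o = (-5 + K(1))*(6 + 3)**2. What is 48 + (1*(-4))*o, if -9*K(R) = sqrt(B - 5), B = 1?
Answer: 1668 + 72*I ≈ 1668.0 + 72.0*I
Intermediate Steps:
K(R) = -2*I/9 (K(R) = -sqrt(1 - 5)/9 = -2*I/9)
o = -405 - 18*I (o = (-5 - 2*I/9)*(6 + 3)**2 = (-5 - 2*I/9)*9**2 = (-5 - 2*I/9)*81 = -405 - 18*I ≈ -405.0 - 18.0*I)
48 + (1*(-4))*o = 48 + (1*(-4))*(-405 - 18*I) = 48 - 4*(-405 - 18*I) = 48 + (1620 + 72*I) = 1668 + 72*I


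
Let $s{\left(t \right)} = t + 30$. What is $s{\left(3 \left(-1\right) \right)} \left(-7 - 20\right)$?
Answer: $-729$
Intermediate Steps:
$s{\left(t \right)} = 30 + t$
$s{\left(3 \left(-1\right) \right)} \left(-7 - 20\right) = \left(30 + 3 \left(-1\right)\right) \left(-7 - 20\right) = \left(30 - 3\right) \left(-27\right) = 27 \left(-27\right) = -729$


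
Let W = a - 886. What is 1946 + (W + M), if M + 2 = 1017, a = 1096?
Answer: 3171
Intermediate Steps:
M = 1015 (M = -2 + 1017 = 1015)
W = 210 (W = 1096 - 886 = 210)
1946 + (W + M) = 1946 + (210 + 1015) = 1946 + 1225 = 3171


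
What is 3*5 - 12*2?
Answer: -9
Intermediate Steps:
3*5 - 12*2 = 15 - 24 = -9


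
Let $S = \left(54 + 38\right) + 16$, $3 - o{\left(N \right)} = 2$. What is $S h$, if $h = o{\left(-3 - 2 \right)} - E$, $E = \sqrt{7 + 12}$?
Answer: $108 - 108 \sqrt{19} \approx -362.76$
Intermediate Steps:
$o{\left(N \right)} = 1$ ($o{\left(N \right)} = 3 - 2 = 1$)
$E = \sqrt{19} \approx 4.3589$
$h = 1 - \sqrt{19} \approx -3.3589$
$S = 108$ ($S = 92 + 16 = 108$)
$S h = 108 \left(1 - \sqrt{19}\right) = 108 - 108 \sqrt{19}$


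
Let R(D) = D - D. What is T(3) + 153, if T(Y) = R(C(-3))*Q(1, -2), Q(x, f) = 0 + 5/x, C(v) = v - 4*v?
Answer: 153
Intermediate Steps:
C(v) = -3*v
Q(x, f) = 5/x
R(D) = 0
T(Y) = 0 (T(Y) = 0*(5/1) = 0*(5*1) = 0*5 = 0)
T(3) + 153 = 0 + 153 = 153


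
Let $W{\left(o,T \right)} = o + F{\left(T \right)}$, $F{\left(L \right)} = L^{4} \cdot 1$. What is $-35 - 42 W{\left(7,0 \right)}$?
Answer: $-329$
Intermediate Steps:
$F{\left(L \right)} = L^{4}$
$W{\left(o,T \right)} = o + T^{4}$
$-35 - 42 W{\left(7,0 \right)} = -35 - 42 \left(7 + 0^{4}\right) = -35 - 42 \left(7 + 0\right) = -35 - 294 = -329$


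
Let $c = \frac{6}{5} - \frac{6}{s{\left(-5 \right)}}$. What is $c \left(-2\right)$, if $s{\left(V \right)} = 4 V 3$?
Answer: $- \frac{13}{5} \approx -2.6$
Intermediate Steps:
$s{\left(V \right)} = 12 V$
$c = \frac{13}{10}$ ($c = \frac{6}{5} - \frac{6}{12 \left(-5\right)} = 6 \cdot \frac{1}{5} - \frac{6}{-60} = \frac{6}{5} - - \frac{1}{10} = \frac{6}{5} + \frac{1}{10} = \frac{13}{10} \approx 1.3$)
$c \left(-2\right) = \frac{13}{10} \left(-2\right) = - \frac{13}{5}$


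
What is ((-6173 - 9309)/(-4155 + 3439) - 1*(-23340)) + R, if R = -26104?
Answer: -981771/358 ≈ -2742.4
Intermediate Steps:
((-6173 - 9309)/(-4155 + 3439) - 1*(-23340)) + R = ((-6173 - 9309)/(-4155 + 3439) - 1*(-23340)) - 26104 = (-15482/(-716) + 23340) - 26104 = (-15482*(-1/716) + 23340) - 26104 = (7741/358 + 23340) - 26104 = 8363461/358 - 26104 = -981771/358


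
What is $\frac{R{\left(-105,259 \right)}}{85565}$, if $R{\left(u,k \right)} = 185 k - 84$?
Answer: $\frac{47831}{85565} \approx 0.559$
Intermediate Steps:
$R{\left(u,k \right)} = -84 + 185 k$
$\frac{R{\left(-105,259 \right)}}{85565} = \frac{-84 + 185 \cdot 259}{85565} = \left(-84 + 47915\right) \frac{1}{85565} = 47831 \cdot \frac{1}{85565} = \frac{47831}{85565}$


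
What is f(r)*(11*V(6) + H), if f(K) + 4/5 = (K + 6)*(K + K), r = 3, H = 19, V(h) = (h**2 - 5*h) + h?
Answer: 40166/5 ≈ 8033.2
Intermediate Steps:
V(h) = h**2 - 4*h
f(K) = -4/5 + 2*K*(6 + K) (f(K) = -4/5 + (K + 6)*(K + K) = -4/5 + (6 + K)*(2*K) = -4/5 + 2*K*(6 + K))
f(r)*(11*V(6) + H) = (-4/5 + 2*3**2 + 12*3)*(11*(6*(-4 + 6)) + 19) = (-4/5 + 2*9 + 36)*(11*(6*2) + 19) = (-4/5 + 18 + 36)*(11*12 + 19) = 266*(132 + 19)/5 = (266/5)*151 = 40166/5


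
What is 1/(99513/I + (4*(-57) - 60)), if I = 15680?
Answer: -15680/4416327 ≈ -0.0035505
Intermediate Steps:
1/(99513/I + (4*(-57) - 60)) = 1/(99513/15680 + (4*(-57) - 60)) = 1/(99513*(1/15680) + (-228 - 60)) = 1/(99513/15680 - 288) = 1/(-4416327/15680) = -15680/4416327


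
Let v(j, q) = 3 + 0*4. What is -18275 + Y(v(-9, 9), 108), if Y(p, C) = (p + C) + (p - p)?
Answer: -18164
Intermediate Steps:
v(j, q) = 3 (v(j, q) = 3 + 0 = 3)
Y(p, C) = C + p (Y(p, C) = (C + p) + 0 = C + p)
-18275 + Y(v(-9, 9), 108) = -18275 + (108 + 3) = -18275 + 111 = -18164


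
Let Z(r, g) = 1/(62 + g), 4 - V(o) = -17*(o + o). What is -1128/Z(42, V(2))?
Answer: -151152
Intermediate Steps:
V(o) = 4 + 34*o (V(o) = 4 - (-17)*(o + o) = 4 - (-17)*2*o = 4 - (-34)*o = 4 + 34*o)
-1128/Z(42, V(2)) = -(74448 + 76704) = -1128/(1/(62 + (4 + 68))) = -1128/(1/(62 + 72)) = -1128/(1/134) = -1128/1/134 = -1128*134 = -151152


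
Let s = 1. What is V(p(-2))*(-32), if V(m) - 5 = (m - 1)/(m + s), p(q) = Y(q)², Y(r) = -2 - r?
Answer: -128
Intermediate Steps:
p(q) = (-2 - q)²
V(m) = 5 + (-1 + m)/(1 + m) (V(m) = 5 + (m - 1)/(m + 1) = 5 + (-1 + m)/(1 + m))
V(p(-2))*(-32) = (2*(2 + 3*(2 - 2)²)/(1 + (2 - 2)²))*(-32) = (2*(2 + 3*0²)/(1 + 0²))*(-32) = (2*(2 + 3*0)/(1 + 0))*(-32) = (2*(2 + 0)/1)*(-32) = (2*1*2)*(-32) = 4*(-32) = -128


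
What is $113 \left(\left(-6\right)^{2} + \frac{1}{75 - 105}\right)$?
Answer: $\frac{121927}{30} \approx 4064.2$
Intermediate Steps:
$113 \left(\left(-6\right)^{2} + \frac{1}{75 - 105}\right) = 113 \left(36 + \frac{1}{-30}\right) = 113 \left(36 - \frac{1}{30}\right) = 113 \cdot \frac{1079}{30} = \frac{121927}{30}$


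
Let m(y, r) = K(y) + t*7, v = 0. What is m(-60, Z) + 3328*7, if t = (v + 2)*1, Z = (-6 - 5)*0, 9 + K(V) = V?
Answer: 23241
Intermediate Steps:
K(V) = -9 + V
Z = 0 (Z = -11*0 = 0)
t = 2 (t = (0 + 2)*1 = 2*1 = 2)
m(y, r) = 5 + y (m(y, r) = (-9 + y) + 2*7 = (-9 + y) + 14 = 5 + y)
m(-60, Z) + 3328*7 = (5 - 60) + 3328*7 = -55 + 23296 = 23241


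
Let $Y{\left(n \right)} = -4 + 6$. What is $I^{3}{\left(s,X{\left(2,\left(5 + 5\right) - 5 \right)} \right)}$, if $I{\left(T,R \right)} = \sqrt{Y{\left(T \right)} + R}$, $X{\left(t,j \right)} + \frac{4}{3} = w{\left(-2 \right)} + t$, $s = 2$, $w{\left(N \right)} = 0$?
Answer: $\frac{16 \sqrt{6}}{9} \approx 4.3546$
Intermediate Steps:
$Y{\left(n \right)} = 2$
$X{\left(t,j \right)} = - \frac{4}{3} + t$ ($X{\left(t,j \right)} = - \frac{4}{3} + \left(0 + t\right) = - \frac{4}{3} + t$)
$I{\left(T,R \right)} = \sqrt{2 + R}$
$I^{3}{\left(s,X{\left(2,\left(5 + 5\right) - 5 \right)} \right)} = \left(\sqrt{2 + \left(- \frac{4}{3} + 2\right)}\right)^{3} = \left(\sqrt{2 + \frac{2}{3}}\right)^{3} = \left(\sqrt{\frac{8}{3}}\right)^{3} = \left(\frac{2 \sqrt{6}}{3}\right)^{3} = \frac{16 \sqrt{6}}{9}$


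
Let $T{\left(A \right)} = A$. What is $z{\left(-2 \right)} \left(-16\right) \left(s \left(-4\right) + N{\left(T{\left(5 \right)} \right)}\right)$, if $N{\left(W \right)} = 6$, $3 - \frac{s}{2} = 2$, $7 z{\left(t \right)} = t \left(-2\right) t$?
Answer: $- \frac{256}{7} \approx -36.571$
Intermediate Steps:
$z{\left(t \right)} = - \frac{2 t^{2}}{7}$ ($z{\left(t \right)} = \frac{t \left(-2\right) t}{7} = \frac{- 2 t t}{7} = \frac{\left(-2\right) t^{2}}{7} = - \frac{2 t^{2}}{7}$)
$s = 2$ ($s = 6 - 4 = 2$)
$z{\left(-2 \right)} \left(-16\right) \left(s \left(-4\right) + N{\left(T{\left(5 \right)} \right)}\right) = - \frac{2 \left(-2\right)^{2}}{7} \left(-16\right) \left(2 \left(-4\right) + 6\right) = \left(- \frac{2}{7}\right) 4 \left(-16\right) \left(-8 + 6\right) = \left(- \frac{8}{7}\right) \left(-16\right) \left(-2\right) = \frac{128}{7} \left(-2\right) = - \frac{256}{7}$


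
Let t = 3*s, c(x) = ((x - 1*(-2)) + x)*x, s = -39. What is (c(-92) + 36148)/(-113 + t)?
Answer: -26446/115 ≈ -229.97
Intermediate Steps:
c(x) = x*(2 + 2*x) (c(x) = ((x + 2) + x)*x = ((2 + x) + x)*x = (2 + 2*x)*x = x*(2 + 2*x))
t = -117 (t = 3*(-39) = -117)
(c(-92) + 36148)/(-113 + t) = (2*(-92)*(1 - 92) + 36148)/(-113 - 117) = (2*(-92)*(-91) + 36148)/(-230) = (16744 + 36148)*(-1/230) = 52892*(-1/230) = -26446/115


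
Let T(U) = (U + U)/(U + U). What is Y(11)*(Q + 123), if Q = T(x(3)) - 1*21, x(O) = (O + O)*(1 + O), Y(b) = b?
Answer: 1133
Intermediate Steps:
x(O) = 2*O*(1 + O) (x(O) = (2*O)*(1 + O) = 2*O*(1 + O))
T(U) = 1 (T(U) = (2*U)/((2*U)) = (2*U)*(1/(2*U)) = 1)
Q = -20 (Q = 1 - 1*21 = 1 - 21 = -20)
Y(11)*(Q + 123) = 11*(-20 + 123) = 11*103 = 1133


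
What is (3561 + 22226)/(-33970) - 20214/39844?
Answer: -214265851/169187585 ≈ -1.2664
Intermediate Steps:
(3561 + 22226)/(-33970) - 20214/39844 = 25787*(-1/33970) - 20214*1/39844 = -25787/33970 - 10107/19922 = -214265851/169187585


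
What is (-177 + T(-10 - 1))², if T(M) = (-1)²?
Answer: 30976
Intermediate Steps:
T(M) = 1
(-177 + T(-10 - 1))² = (-177 + 1)² = (-176)² = 30976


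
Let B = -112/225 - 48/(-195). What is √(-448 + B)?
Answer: 4*I*√1065298/195 ≈ 21.172*I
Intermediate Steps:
B = -736/2925 (B = -112*1/225 - 48*(-1/195) = -112/225 + 16/65 = -736/2925 ≈ -0.25162)
√(-448 + B) = √(-448 - 736/2925) = √(-1311136/2925) = 4*I*√1065298/195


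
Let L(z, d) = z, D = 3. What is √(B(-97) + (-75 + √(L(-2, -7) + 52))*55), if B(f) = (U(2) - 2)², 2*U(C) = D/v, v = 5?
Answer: √(-412211 + 27500*√2)/10 ≈ 61.1*I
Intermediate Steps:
U(C) = 3/10 (U(C) = (3/5)/2 = (3*(⅕))/2 = (½)*(⅗) = 3/10)
B(f) = 289/100 (B(f) = (3/10 - 2)² = (-17/10)² = 289/100)
√(B(-97) + (-75 + √(L(-2, -7) + 52))*55) = √(289/100 + (-75 + √(-2 + 52))*55) = √(289/100 + (-75 + √50)*55) = √(289/100 + (-75 + 5*√2)*55) = √(289/100 + (-4125 + 275*√2)) = √(-412211/100 + 275*√2)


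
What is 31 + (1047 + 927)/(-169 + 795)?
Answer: 10690/313 ≈ 34.153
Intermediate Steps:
31 + (1047 + 927)/(-169 + 795) = 31 + 1974/626 = 31 + 1974*(1/626) = 31 + 987/313 = 10690/313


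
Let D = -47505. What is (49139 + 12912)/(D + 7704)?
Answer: -62051/39801 ≈ -1.5590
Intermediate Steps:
(49139 + 12912)/(D + 7704) = (49139 + 12912)/(-47505 + 7704) = 62051/(-39801) = 62051*(-1/39801) = -62051/39801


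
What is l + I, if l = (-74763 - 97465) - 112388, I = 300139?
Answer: 15523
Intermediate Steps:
l = -284616 (l = -172228 - 112388 = -284616)
l + I = -284616 + 300139 = 15523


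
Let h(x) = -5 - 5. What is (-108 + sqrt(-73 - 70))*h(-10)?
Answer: 1080 - 10*I*sqrt(143) ≈ 1080.0 - 119.58*I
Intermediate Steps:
h(x) = -10
(-108 + sqrt(-73 - 70))*h(-10) = (-108 + sqrt(-73 - 70))*(-10) = (-108 + sqrt(-143))*(-10) = (-108 + I*sqrt(143))*(-10) = 1080 - 10*I*sqrt(143)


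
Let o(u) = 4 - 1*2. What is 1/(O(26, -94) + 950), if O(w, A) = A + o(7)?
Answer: 1/858 ≈ 0.0011655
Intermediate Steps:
o(u) = 2 (o(u) = 4 - 2 = 2)
O(w, A) = 2 + A (O(w, A) = A + 2 = 2 + A)
1/(O(26, -94) + 950) = 1/((2 - 94) + 950) = 1/(-92 + 950) = 1/858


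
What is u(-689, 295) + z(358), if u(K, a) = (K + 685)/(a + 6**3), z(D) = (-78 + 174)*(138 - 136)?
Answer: 98108/511 ≈ 191.99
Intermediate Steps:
z(D) = 192 (z(D) = 96*2 = 192)
u(K, a) = (685 + K)/(216 + a) (u(K, a) = (685 + K)/(a + 216) = (685 + K)/(216 + a))
u(-689, 295) + z(358) = (685 - 689)/(216 + 295) + 192 = -4/511 + 192 = 98108/511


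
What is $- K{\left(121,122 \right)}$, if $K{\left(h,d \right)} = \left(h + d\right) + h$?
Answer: $-364$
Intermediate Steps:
$K{\left(h,d \right)} = d + 2 h$ ($K{\left(h,d \right)} = \left(d + h\right) + h = d + 2 h$)
$- K{\left(121,122 \right)} = - (122 + 2 \cdot 121) = - (122 + 242) = \left(-1\right) 364 = -364$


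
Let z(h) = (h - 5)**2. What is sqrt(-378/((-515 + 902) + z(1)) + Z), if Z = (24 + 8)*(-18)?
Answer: 3*I*sqrt(10411102)/403 ≈ 24.02*I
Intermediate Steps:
z(h) = (-5 + h)**2
Z = -576 (Z = 32*(-18) = -576)
sqrt(-378/((-515 + 902) + z(1)) + Z) = sqrt(-378/((-515 + 902) + (-5 + 1)**2) - 576) = sqrt(-378/(387 + (-4)**2) - 576) = sqrt(-378/(387 + 16) - 576) = sqrt(-378/403 - 576) = sqrt(-232506/403) = 3*I*sqrt(10411102)/403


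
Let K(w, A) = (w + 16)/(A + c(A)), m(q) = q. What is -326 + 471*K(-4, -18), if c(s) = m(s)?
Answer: -483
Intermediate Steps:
c(s) = s
K(w, A) = (16 + w)/(2*A) (K(w, A) = (w + 16)/(A + A) = (16 + w)/((2*A)) = (16 + w)*(1/(2*A)) = (16 + w)/(2*A))
-326 + 471*K(-4, -18) = -326 + 471*((1/2)*(16 - 4)/(-18)) = -326 + 471*((1/2)*(-1/18)*12) = -326 + 471*(-1/3) = -326 - 157 = -483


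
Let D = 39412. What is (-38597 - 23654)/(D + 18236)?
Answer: -62251/57648 ≈ -1.0798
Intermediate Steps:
(-38597 - 23654)/(D + 18236) = (-38597 - 23654)/(39412 + 18236) = -62251/57648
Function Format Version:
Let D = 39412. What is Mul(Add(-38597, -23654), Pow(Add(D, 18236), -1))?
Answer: Rational(-62251, 57648) ≈ -1.0798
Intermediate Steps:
Mul(Add(-38597, -23654), Pow(Add(D, 18236), -1)) = Mul(Add(-38597, -23654), Pow(Add(39412, 18236), -1)) = Mul(-62251, Pow(57648, -1)) = Mul(-62251, Rational(1, 57648)) = Rational(-62251, 57648)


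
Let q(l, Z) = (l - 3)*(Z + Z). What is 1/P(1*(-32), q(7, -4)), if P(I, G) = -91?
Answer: -1/91 ≈ -0.010989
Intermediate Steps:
q(l, Z) = 2*Z*(-3 + l) (q(l, Z) = (-3 + l)*(2*Z) = 2*Z*(-3 + l))
1/P(1*(-32), q(7, -4)) = 1/(-91) = -1/91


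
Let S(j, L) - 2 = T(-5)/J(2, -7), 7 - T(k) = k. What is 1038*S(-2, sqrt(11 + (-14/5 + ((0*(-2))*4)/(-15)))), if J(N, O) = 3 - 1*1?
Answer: 8304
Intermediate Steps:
T(k) = 7 - k
J(N, O) = 2 (J(N, O) = 3 - 1 = 2)
S(j, L) = 8 (S(j, L) = 2 + (7 - 1*(-5))/2 = 2 + (7 + 5)*(1/2) = 2 + 12*(1/2) = 2 + 6 = 8)
1038*S(-2, sqrt(11 + (-14/5 + ((0*(-2))*4)/(-15)))) = 1038*8 = 8304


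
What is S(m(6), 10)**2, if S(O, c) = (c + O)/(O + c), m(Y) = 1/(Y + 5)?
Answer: 1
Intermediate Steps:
m(Y) = 1/(5 + Y)
S(O, c) = 1 (S(O, c) = (O + c)/(O + c) = 1)
S(m(6), 10)**2 = 1**2 = 1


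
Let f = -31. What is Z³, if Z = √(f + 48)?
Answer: 17*√17 ≈ 70.093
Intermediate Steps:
Z = √17 (Z = √(-31 + 48) = √17 ≈ 4.1231)
Z³ = (√17)³ = 17*√17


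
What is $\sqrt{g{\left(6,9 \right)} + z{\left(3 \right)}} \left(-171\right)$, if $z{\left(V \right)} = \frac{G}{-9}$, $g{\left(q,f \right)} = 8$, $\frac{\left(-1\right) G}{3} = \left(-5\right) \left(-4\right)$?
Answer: $- 114 \sqrt{33} \approx -654.88$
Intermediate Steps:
$G = -60$ ($G = - 3 \left(\left(-5\right) \left(-4\right)\right) = \left(-3\right) 20 = -60$)
$z{\left(V \right)} = \frac{20}{3}$ ($z{\left(V \right)} = - \frac{60}{-9} = \left(-60\right) \left(- \frac{1}{9}\right) = \frac{20}{3}$)
$\sqrt{g{\left(6,9 \right)} + z{\left(3 \right)}} \left(-171\right) = \sqrt{8 + \frac{20}{3}} \left(-171\right) = \sqrt{\frac{44}{3}} \left(-171\right) = \frac{2 \sqrt{33}}{3} \left(-171\right) = - 114 \sqrt{33}$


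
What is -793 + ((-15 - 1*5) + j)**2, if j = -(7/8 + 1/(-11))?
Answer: -2795751/7744 ≈ -361.02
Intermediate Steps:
j = -69/88 (j = -(7*(1/8) + 1*(-1/11)) = -(7/8 - 1/11) = -1*69/88 = -69/88 ≈ -0.78409)
-793 + ((-15 - 1*5) + j)**2 = -793 + ((-15 - 1*5) - 69/88)**2 = -793 + ((-15 - 5) - 69/88)**2 = -793 + (-20 - 69/88)**2 = -793 + (-1829/88)**2 = -793 + 3345241/7744 = -2795751/7744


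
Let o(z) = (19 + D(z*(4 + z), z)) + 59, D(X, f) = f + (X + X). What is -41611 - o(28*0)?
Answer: -41689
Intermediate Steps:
D(X, f) = f + 2*X
o(z) = 78 + z + 2*z*(4 + z) (o(z) = (19 + (z + 2*(z*(4 + z)))) + 59 = (19 + (z + 2*z*(4 + z))) + 59 = (19 + z + 2*z*(4 + z)) + 59 = 78 + z + 2*z*(4 + z))
-41611 - o(28*0) = -41611 - (78 + 28*0 + 2*(28*0)*(4 + 28*0)) = -41611 - (78 + 0 + 2*0*(4 + 0)) = -41611 - (78 + 0 + 2*0*4) = -41611 - (78 + 0 + 0) = -41611 - 1*78 = -41611 - 78 = -41689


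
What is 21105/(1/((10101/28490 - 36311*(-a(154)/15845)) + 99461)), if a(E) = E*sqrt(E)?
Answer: 46180901529/22 + 23603384574*sqrt(154)/3169 ≈ 2.1916e+9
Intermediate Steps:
a(E) = E**(3/2)
21105/(1/((10101/28490 - 36311*(-a(154)/15845)) + 99461)) = 21105/(1/((10101/28490 - 36311*(-154*sqrt(154)/15845)) + 99461)) = 21105/(1/((10101*(1/28490) - 36311*(-154*sqrt(154)/15845)) + 99461)) = 21105/(1/((39/110 - 36311*(-154*sqrt(154)/15845)) + 99461)) = 21105/(1/((39/110 - (-5591894)*sqrt(154)/15845) + 99461)) = 21105/(1/((39/110 + 5591894*sqrt(154)/15845) + 99461)) = 21105/(1/(10940749/110 + 5591894*sqrt(154)/15845)) = 21105*(10940749/110 + 5591894*sqrt(154)/15845) = 46180901529/22 + 23603384574*sqrt(154)/3169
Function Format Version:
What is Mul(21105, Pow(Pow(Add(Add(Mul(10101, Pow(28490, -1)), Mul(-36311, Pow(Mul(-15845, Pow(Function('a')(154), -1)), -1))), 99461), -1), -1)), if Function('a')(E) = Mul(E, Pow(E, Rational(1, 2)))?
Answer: Add(Rational(46180901529, 22), Mul(Rational(23603384574, 3169), Pow(154, Rational(1, 2)))) ≈ 2.1916e+9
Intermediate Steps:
Function('a')(E) = Pow(E, Rational(3, 2))
Mul(21105, Pow(Pow(Add(Add(Mul(10101, Pow(28490, -1)), Mul(-36311, Pow(Mul(-15845, Pow(Function('a')(154), -1)), -1))), 99461), -1), -1)) = Mul(21105, Pow(Pow(Add(Add(Mul(10101, Pow(28490, -1)), Mul(-36311, Pow(Mul(-15845, Pow(Pow(154, Rational(3, 2)), -1)), -1))), 99461), -1), -1)) = Mul(21105, Pow(Pow(Add(Add(Mul(10101, Rational(1, 28490)), Mul(-36311, Pow(Mul(-15845, Pow(Mul(154, Pow(154, Rational(1, 2))), -1)), -1))), 99461), -1), -1)) = Mul(21105, Pow(Pow(Add(Add(Rational(39, 110), Mul(-36311, Pow(Mul(-15845, Mul(Rational(1, 23716), Pow(154, Rational(1, 2)))), -1))), 99461), -1), -1)) = Mul(21105, Pow(Pow(Add(Add(Rational(39, 110), Mul(-36311, Pow(Mul(Rational(-15845, 23716), Pow(154, Rational(1, 2))), -1))), 99461), -1), -1)) = Mul(21105, Pow(Pow(Add(Add(Rational(39, 110), Mul(-36311, Mul(Rational(-154, 15845), Pow(154, Rational(1, 2))))), 99461), -1), -1)) = Mul(21105, Pow(Pow(Add(Add(Rational(39, 110), Mul(Rational(5591894, 15845), Pow(154, Rational(1, 2)))), 99461), -1), -1)) = Mul(21105, Pow(Pow(Add(Rational(10940749, 110), Mul(Rational(5591894, 15845), Pow(154, Rational(1, 2)))), -1), -1)) = Mul(21105, Add(Rational(10940749, 110), Mul(Rational(5591894, 15845), Pow(154, Rational(1, 2))))) = Add(Rational(46180901529, 22), Mul(Rational(23603384574, 3169), Pow(154, Rational(1, 2))))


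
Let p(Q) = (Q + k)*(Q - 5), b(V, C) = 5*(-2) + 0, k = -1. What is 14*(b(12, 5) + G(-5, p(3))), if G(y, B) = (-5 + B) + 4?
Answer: -210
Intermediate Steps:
b(V, C) = -10 (b(V, C) = -10 + 0 = -10)
p(Q) = (-1 + Q)*(-5 + Q) (p(Q) = (Q - 1)*(Q - 5) = (-1 + Q)*(-5 + Q))
G(y, B) = -1 + B
14*(b(12, 5) + G(-5, p(3))) = 14*(-10 + (-1 + (5 + 3**2 - 6*3))) = 14*(-10 + (-1 + (5 + 9 - 18))) = 14*(-10 + (-1 - 4)) = 14*(-10 - 5) = 14*(-15) = -210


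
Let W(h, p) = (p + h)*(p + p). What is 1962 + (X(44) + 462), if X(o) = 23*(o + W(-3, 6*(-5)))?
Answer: 48976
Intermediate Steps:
W(h, p) = 2*p*(h + p) (W(h, p) = (h + p)*(2*p) = 2*p*(h + p))
X(o) = 45540 + 23*o (X(o) = 23*(o + 2*(6*(-5))*(-3 + 6*(-5))) = 23*(o + 2*(-30)*(-3 - 30)) = 23*(o + 2*(-30)*(-33)) = 23*(o + 1980) = 23*(1980 + o) = 45540 + 23*o)
1962 + (X(44) + 462) = 1962 + ((45540 + 23*44) + 462) = 1962 + ((45540 + 1012) + 462) = 1962 + (46552 + 462) = 1962 + 47014 = 48976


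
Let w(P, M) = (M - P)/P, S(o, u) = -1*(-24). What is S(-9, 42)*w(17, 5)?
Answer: -288/17 ≈ -16.941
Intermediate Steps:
S(o, u) = 24
w(P, M) = (M - P)/P
S(-9, 42)*w(17, 5) = 24*((5 - 1*17)/17) = 24*((5 - 17)/17) = 24*((1/17)*(-12)) = 24*(-12/17) = -288/17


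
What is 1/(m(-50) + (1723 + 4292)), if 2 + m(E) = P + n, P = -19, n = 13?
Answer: 1/6007 ≈ 0.00016647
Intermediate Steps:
m(E) = -8 (m(E) = -2 + (-19 + 13) = -2 - 6 = -8)
1/(m(-50) + (1723 + 4292)) = 1/(-8 + (1723 + 4292)) = 1/(-8 + 6015) = 1/6007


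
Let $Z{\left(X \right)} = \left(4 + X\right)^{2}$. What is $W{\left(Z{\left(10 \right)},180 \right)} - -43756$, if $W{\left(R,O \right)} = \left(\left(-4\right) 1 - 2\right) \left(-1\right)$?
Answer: $43762$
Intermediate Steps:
$W{\left(R,O \right)} = 6$ ($W{\left(R,O \right)} = \left(-4 - 2\right) \left(-1\right) = \left(-6\right) \left(-1\right) = 6$)
$W{\left(Z{\left(10 \right)},180 \right)} - -43756 = 6 - -43756 = 6 + 43756 = 43762$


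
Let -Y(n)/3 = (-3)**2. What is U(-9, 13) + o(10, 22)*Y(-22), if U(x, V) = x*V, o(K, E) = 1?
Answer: -144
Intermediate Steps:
Y(n) = -27 (Y(n) = -3*(-3)**2 = -3*9 = -27)
U(x, V) = V*x
U(-9, 13) + o(10, 22)*Y(-22) = 13*(-9) + 1*(-27) = -117 - 27 = -144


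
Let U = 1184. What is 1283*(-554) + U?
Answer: -709598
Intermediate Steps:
1283*(-554) + U = 1283*(-554) + 1184 = -710782 + 1184 = -709598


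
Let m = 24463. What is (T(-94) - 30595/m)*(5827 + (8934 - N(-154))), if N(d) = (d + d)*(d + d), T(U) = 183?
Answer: -356148671802/24463 ≈ -1.4559e+7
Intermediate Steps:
N(d) = 4*d² (N(d) = (2*d)*(2*d) = 4*d²)
(T(-94) - 30595/m)*(5827 + (8934 - N(-154))) = (183 - 30595/24463)*(5827 + (8934 - 4*(-154)²)) = (183 - 30595*1/24463)*(5827 + (8934 - 4*23716)) = (183 - 30595/24463)*(5827 + (8934 - 1*94864)) = 4446134*(5827 + (8934 - 94864))/24463 = 4446134*(5827 - 85930)/24463 = (4446134/24463)*(-80103) = -356148671802/24463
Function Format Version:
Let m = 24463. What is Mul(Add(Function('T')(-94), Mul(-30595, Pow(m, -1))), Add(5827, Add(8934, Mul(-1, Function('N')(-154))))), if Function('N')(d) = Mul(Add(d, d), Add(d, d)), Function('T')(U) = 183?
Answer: Rational(-356148671802, 24463) ≈ -1.4559e+7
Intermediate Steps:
Function('N')(d) = Mul(4, Pow(d, 2)) (Function('N')(d) = Mul(Mul(2, d), Mul(2, d)) = Mul(4, Pow(d, 2)))
Mul(Add(Function('T')(-94), Mul(-30595, Pow(m, -1))), Add(5827, Add(8934, Mul(-1, Function('N')(-154))))) = Mul(Add(183, Mul(-30595, Pow(24463, -1))), Add(5827, Add(8934, Mul(-1, Mul(4, Pow(-154, 2)))))) = Mul(Add(183, Mul(-30595, Rational(1, 24463))), Add(5827, Add(8934, Mul(-1, Mul(4, 23716))))) = Mul(Add(183, Rational(-30595, 24463)), Add(5827, Add(8934, Mul(-1, 94864)))) = Mul(Rational(4446134, 24463), Add(5827, Add(8934, -94864))) = Mul(Rational(4446134, 24463), Add(5827, -85930)) = Mul(Rational(4446134, 24463), -80103) = Rational(-356148671802, 24463)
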